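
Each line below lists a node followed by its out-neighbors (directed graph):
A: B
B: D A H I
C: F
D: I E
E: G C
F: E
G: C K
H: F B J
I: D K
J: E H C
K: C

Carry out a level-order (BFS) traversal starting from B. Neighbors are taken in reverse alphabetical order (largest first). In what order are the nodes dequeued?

B I H D A K J F E C G

Visit B; enqueue I, H, D, A → queue [I, H, D, A]
Visit I; enqueue K → queue [H, D, A, K]
Visit H; enqueue J, F → queue [D, A, K, J, F]
Visit D; enqueue E → queue [A, K, J, F, E]
Visit A → queue [K, J, F, E]
Visit K; enqueue C → queue [J, F, E, C]
Visit J → queue [F, E, C]
Visit F → queue [E, C]
Visit E; enqueue G → queue [C, G]
Visit C → queue [G]
Visit G → queue []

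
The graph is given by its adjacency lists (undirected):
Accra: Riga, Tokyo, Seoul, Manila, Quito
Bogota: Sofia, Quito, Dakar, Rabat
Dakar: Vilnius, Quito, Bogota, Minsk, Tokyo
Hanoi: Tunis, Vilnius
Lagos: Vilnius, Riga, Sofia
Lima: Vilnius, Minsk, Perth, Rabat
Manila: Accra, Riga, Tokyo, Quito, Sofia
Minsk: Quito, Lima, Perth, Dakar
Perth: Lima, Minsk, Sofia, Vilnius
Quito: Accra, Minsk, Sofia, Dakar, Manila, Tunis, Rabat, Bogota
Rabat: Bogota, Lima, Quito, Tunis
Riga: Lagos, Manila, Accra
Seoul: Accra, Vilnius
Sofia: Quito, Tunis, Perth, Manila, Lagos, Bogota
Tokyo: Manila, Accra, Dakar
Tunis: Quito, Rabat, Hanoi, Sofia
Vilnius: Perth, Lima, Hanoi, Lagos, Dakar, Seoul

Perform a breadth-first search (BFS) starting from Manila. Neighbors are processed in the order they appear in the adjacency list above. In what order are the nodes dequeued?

Manila -> Accra -> Riga -> Tokyo -> Quito -> Sofia -> Seoul -> Lagos -> Dakar -> Minsk -> Tunis -> Rabat -> Bogota -> Perth -> Vilnius -> Lima -> Hanoi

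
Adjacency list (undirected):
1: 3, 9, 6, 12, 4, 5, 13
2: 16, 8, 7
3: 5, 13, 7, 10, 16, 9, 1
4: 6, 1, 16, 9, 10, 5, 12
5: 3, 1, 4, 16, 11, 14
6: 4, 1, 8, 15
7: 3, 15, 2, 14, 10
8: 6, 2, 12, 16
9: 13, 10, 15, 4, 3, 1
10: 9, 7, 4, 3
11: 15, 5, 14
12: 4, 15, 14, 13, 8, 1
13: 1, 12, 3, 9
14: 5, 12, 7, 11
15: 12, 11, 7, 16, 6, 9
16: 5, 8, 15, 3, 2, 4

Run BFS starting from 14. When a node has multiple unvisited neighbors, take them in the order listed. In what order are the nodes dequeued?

Visit 14; enqueue 5, 12, 7, 11 → queue [5, 12, 7, 11]
Visit 5; enqueue 3, 1, 4, 16 → queue [12, 7, 11, 3, 1, 4, 16]
Visit 12; enqueue 15, 13, 8 → queue [7, 11, 3, 1, 4, 16, 15, 13, 8]
Visit 7; enqueue 2, 10 → queue [11, 3, 1, 4, 16, 15, 13, 8, 2, 10]
Visit 11 → queue [3, 1, 4, 16, 15, 13, 8, 2, 10]
Visit 3; enqueue 9 → queue [1, 4, 16, 15, 13, 8, 2, 10, 9]
Visit 1; enqueue 6 → queue [4, 16, 15, 13, 8, 2, 10, 9, 6]
Visit 4 → queue [16, 15, 13, 8, 2, 10, 9, 6]
Visit 16 → queue [15, 13, 8, 2, 10, 9, 6]
Visit 15 → queue [13, 8, 2, 10, 9, 6]
Visit 13 → queue [8, 2, 10, 9, 6]
Visit 8 → queue [2, 10, 9, 6]
Visit 2 → queue [10, 9, 6]
Visit 10 → queue [9, 6]
Visit 9 → queue [6]
Visit 6 → queue []

14 -> 5 -> 12 -> 7 -> 11 -> 3 -> 1 -> 4 -> 16 -> 15 -> 13 -> 8 -> 2 -> 10 -> 9 -> 6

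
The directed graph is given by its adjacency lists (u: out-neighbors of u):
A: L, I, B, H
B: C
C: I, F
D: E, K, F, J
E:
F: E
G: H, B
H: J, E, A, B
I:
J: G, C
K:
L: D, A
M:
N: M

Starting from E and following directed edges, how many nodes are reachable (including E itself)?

1

BFS from E visits: E
Reachable nodes: 1 of 14 total.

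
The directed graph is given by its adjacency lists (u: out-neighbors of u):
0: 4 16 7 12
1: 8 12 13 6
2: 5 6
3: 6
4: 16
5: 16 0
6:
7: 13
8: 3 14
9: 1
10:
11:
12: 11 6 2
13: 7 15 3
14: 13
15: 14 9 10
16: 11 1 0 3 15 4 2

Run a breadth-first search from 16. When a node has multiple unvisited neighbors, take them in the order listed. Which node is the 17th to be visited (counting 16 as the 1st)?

5

Visit 16; enqueue 11, 1, 0, 3, 15, 4, 2 → queue [11, 1, 0, 3, 15, 4, 2]
Visit 11 → queue [1, 0, 3, 15, 4, 2]
Visit 1; enqueue 8, 12, 13, 6 → queue [0, 3, 15, 4, 2, 8, 12, 13, 6]
Visit 0; enqueue 7 → queue [3, 15, 4, 2, 8, 12, 13, 6, 7]
Visit 3 → queue [15, 4, 2, 8, 12, 13, 6, 7]
Visit 15; enqueue 14, 9, 10 → queue [4, 2, 8, 12, 13, 6, 7, 14, 9, 10]
Visit 4 → queue [2, 8, 12, 13, 6, 7, 14, 9, 10]
Visit 2; enqueue 5 → queue [8, 12, 13, 6, 7, 14, 9, 10, 5]
Visit 8 → queue [12, 13, 6, 7, 14, 9, 10, 5]
Visit 12 → queue [13, 6, 7, 14, 9, 10, 5]
Visit 13 → queue [6, 7, 14, 9, 10, 5]
Visit 6 → queue [7, 14, 9, 10, 5]
Visit 7 → queue [14, 9, 10, 5]
Visit 14 → queue [9, 10, 5]
Visit 9 → queue [10, 5]
Visit 10 → queue [5]
Visit 5 → queue []

Visit order: 16, 11, 1, 0, 3, 15, 4, 2, 8, 12, 13, 6, 7, 14, 9, 10, 5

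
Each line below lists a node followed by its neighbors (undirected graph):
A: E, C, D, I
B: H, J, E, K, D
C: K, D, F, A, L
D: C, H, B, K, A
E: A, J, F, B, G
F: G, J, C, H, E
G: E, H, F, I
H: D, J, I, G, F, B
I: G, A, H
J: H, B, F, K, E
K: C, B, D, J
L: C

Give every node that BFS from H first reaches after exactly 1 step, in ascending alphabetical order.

Level 0: H
Level 1: B, D, F, G, I, J
Level 2: A, C, E, K
Level 3: L

B, D, F, G, I, J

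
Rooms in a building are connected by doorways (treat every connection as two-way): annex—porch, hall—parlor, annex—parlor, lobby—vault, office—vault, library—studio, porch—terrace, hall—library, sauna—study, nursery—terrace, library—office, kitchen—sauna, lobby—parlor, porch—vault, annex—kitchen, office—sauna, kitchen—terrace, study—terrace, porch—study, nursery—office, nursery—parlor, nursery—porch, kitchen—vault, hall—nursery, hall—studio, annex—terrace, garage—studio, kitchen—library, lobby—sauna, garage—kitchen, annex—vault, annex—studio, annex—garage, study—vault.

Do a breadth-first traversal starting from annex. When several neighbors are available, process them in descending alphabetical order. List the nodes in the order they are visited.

annex → vault → terrace → studio → porch → parlor → kitchen → garage → study → office → lobby → nursery → library → hall → sauna

Visit annex; enqueue vault, terrace, studio, porch, parlor, kitchen, garage → queue [vault, terrace, studio, porch, parlor, kitchen, garage]
Visit vault; enqueue study, office, lobby → queue [terrace, studio, porch, parlor, kitchen, garage, study, office, lobby]
Visit terrace; enqueue nursery → queue [studio, porch, parlor, kitchen, garage, study, office, lobby, nursery]
Visit studio; enqueue library, hall → queue [porch, parlor, kitchen, garage, study, office, lobby, nursery, library, hall]
Visit porch → queue [parlor, kitchen, garage, study, office, lobby, nursery, library, hall]
Visit parlor → queue [kitchen, garage, study, office, lobby, nursery, library, hall]
Visit kitchen; enqueue sauna → queue [garage, study, office, lobby, nursery, library, hall, sauna]
Visit garage → queue [study, office, lobby, nursery, library, hall, sauna]
Visit study → queue [office, lobby, nursery, library, hall, sauna]
Visit office → queue [lobby, nursery, library, hall, sauna]
Visit lobby → queue [nursery, library, hall, sauna]
Visit nursery → queue [library, hall, sauna]
Visit library → queue [hall, sauna]
Visit hall → queue [sauna]
Visit sauna → queue []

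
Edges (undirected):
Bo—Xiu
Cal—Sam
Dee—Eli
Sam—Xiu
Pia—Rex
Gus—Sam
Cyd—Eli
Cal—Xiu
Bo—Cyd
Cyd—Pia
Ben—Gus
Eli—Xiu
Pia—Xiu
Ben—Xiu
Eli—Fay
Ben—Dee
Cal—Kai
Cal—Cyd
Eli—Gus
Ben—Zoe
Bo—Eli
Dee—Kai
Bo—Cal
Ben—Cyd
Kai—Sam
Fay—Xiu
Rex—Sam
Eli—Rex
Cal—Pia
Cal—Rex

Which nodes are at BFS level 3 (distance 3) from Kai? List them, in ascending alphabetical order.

Fay, Zoe

Level 0: Kai
Level 1: Cal, Dee, Sam
Level 2: Ben, Bo, Cyd, Eli, Gus, Pia, Rex, Xiu
Level 3: Fay, Zoe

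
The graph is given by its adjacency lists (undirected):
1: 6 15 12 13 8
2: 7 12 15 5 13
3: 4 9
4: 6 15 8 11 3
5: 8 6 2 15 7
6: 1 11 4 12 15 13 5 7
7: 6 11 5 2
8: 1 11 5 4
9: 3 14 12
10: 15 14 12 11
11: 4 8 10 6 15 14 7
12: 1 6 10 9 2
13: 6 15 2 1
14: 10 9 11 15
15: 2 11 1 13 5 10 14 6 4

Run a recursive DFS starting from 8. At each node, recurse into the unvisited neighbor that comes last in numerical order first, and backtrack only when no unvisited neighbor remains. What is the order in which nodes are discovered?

Visit 8
8 → 11
11 → 15
15 → 14
14 → 10
10 → 12
12 → 9
9 → 3
3 → 4
4 → 6
6 → 13
13 → 2
2 → 7
7 → 5
13 → 1

8 -> 11 -> 15 -> 14 -> 10 -> 12 -> 9 -> 3 -> 4 -> 6 -> 13 -> 2 -> 7 -> 5 -> 1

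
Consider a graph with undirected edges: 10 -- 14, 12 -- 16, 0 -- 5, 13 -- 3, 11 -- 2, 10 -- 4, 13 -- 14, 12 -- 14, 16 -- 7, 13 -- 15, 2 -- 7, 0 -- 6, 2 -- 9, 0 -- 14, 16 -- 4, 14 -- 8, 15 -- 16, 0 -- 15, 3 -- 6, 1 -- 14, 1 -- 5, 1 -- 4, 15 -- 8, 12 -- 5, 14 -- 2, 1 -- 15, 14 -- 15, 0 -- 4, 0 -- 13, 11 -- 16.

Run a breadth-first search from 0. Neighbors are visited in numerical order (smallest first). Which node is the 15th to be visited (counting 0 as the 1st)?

7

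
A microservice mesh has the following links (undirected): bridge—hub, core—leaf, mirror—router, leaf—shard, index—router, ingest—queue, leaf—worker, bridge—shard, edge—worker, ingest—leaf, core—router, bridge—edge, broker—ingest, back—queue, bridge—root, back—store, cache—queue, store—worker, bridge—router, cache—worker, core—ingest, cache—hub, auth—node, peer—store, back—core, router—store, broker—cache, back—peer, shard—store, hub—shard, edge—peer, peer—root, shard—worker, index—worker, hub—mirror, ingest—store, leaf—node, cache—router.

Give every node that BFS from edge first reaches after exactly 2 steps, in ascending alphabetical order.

Level 0: edge
Level 1: bridge, peer, worker
Level 2: back, cache, hub, index, leaf, root, router, shard, store
Level 3: broker, core, ingest, mirror, node, queue
Level 4: auth

back, cache, hub, index, leaf, root, router, shard, store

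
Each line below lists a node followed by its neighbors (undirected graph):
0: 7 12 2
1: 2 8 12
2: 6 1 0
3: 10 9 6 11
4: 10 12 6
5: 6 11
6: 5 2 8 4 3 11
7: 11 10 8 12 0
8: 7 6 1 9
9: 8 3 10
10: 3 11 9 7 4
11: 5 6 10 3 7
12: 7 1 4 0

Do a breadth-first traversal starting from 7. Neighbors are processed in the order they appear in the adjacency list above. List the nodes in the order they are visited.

7 11 10 8 12 0 5 6 3 9 4 1 2

Visit 7; enqueue 11, 10, 8, 12, 0 → queue [11, 10, 8, 12, 0]
Visit 11; enqueue 5, 6, 3 → queue [10, 8, 12, 0, 5, 6, 3]
Visit 10; enqueue 9, 4 → queue [8, 12, 0, 5, 6, 3, 9, 4]
Visit 8; enqueue 1 → queue [12, 0, 5, 6, 3, 9, 4, 1]
Visit 12 → queue [0, 5, 6, 3, 9, 4, 1]
Visit 0; enqueue 2 → queue [5, 6, 3, 9, 4, 1, 2]
Visit 5 → queue [6, 3, 9, 4, 1, 2]
Visit 6 → queue [3, 9, 4, 1, 2]
Visit 3 → queue [9, 4, 1, 2]
Visit 9 → queue [4, 1, 2]
Visit 4 → queue [1, 2]
Visit 1 → queue [2]
Visit 2 → queue []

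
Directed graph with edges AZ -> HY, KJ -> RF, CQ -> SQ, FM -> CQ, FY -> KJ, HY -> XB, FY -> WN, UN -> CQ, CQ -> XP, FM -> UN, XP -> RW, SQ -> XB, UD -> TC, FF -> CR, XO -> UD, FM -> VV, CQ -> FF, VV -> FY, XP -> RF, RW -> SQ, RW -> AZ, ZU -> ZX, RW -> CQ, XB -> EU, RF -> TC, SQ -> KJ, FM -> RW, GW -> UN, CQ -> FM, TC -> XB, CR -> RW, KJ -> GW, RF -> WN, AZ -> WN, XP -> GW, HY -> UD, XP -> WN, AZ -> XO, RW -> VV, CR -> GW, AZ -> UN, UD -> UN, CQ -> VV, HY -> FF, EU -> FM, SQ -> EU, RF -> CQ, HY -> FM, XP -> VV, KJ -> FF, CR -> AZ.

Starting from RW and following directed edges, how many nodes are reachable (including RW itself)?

BFS from RW visits: RW, VV, SQ, CQ, AZ, FY, XB, KJ, EU, XP, FM, FF, XO, WN, UN, HY, RF, GW, CR, UD, TC
Reachable nodes: 21 of 23 total.

21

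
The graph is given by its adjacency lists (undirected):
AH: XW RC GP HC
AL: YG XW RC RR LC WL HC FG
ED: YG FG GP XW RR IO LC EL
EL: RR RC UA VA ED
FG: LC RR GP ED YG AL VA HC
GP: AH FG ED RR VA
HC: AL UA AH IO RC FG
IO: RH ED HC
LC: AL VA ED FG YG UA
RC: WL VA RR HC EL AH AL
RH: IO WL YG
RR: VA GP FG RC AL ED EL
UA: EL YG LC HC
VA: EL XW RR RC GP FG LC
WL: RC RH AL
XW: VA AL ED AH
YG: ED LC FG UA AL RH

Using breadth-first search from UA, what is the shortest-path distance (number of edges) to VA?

Level 0: UA
Level 1: EL, HC, LC, YG
Level 2: AH, AL, ED, FG, IO, RC, RH, RR, VA
Level 3: GP, WL, XW
VA first appears at level 2.

2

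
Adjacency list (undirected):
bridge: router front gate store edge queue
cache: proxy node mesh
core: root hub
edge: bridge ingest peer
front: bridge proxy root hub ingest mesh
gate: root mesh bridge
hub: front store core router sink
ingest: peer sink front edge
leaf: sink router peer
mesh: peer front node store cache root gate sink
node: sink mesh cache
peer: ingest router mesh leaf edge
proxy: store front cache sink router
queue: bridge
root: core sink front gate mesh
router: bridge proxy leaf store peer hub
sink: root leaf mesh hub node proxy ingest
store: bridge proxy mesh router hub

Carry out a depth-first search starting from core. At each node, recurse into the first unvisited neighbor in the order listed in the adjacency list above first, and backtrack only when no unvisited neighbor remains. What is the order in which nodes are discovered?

core, root, sink, leaf, router, bridge, front, proxy, store, mesh, peer, ingest, edge, node, cache, gate, hub, queue

Visit core
core → root
root → sink
sink → leaf
leaf → router
router → bridge
bridge → front
front → proxy
proxy → store
store → mesh
mesh → peer
peer → ingest
ingest → edge
mesh → node
node → cache
mesh → gate
store → hub
bridge → queue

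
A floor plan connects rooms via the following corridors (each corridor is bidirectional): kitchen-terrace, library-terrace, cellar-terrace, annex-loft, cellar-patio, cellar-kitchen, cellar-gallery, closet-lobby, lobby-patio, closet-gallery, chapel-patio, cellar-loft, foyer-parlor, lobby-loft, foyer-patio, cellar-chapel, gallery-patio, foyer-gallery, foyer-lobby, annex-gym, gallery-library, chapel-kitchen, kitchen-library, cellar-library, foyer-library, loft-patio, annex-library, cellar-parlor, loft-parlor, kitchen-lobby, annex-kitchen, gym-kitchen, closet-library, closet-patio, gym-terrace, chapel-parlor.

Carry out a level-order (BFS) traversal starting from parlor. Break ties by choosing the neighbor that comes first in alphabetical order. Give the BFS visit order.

Visit parlor; enqueue cellar, chapel, foyer, loft → queue [cellar, chapel, foyer, loft]
Visit cellar; enqueue gallery, kitchen, library, patio, terrace → queue [chapel, foyer, loft, gallery, kitchen, library, patio, terrace]
Visit chapel → queue [foyer, loft, gallery, kitchen, library, patio, terrace]
Visit foyer; enqueue lobby → queue [loft, gallery, kitchen, library, patio, terrace, lobby]
Visit loft; enqueue annex → queue [gallery, kitchen, library, patio, terrace, lobby, annex]
Visit gallery; enqueue closet → queue [kitchen, library, patio, terrace, lobby, annex, closet]
Visit kitchen; enqueue gym → queue [library, patio, terrace, lobby, annex, closet, gym]
Visit library → queue [patio, terrace, lobby, annex, closet, gym]
Visit patio → queue [terrace, lobby, annex, closet, gym]
Visit terrace → queue [lobby, annex, closet, gym]
Visit lobby → queue [annex, closet, gym]
Visit annex → queue [closet, gym]
Visit closet → queue [gym]
Visit gym → queue []

parlor, cellar, chapel, foyer, loft, gallery, kitchen, library, patio, terrace, lobby, annex, closet, gym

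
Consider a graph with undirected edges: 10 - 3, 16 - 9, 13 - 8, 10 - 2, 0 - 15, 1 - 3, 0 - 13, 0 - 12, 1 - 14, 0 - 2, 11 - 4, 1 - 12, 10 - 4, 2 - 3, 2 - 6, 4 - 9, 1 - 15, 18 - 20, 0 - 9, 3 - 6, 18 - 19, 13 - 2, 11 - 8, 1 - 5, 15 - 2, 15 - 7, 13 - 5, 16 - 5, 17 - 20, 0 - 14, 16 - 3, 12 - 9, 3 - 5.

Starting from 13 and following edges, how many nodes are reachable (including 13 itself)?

17

BFS from 13 visits: 13, 8, 5, 2, 0, 11, 16, 3, 1, 15, 10, 6, 14, 12, 9, 4, 7
Reachable nodes: 17 of 21 total.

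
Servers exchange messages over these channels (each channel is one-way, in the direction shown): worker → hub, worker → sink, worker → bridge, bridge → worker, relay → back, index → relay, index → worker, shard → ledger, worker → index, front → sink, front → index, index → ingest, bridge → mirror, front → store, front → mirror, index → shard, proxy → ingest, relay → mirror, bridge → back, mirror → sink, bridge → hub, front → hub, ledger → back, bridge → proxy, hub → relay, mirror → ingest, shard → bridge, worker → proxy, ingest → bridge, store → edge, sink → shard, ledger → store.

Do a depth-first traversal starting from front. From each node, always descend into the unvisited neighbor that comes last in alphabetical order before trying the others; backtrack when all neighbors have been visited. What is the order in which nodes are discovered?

Visit front
front → store
store → edge
front → sink
sink → shard
shard → ledger
ledger → back
shard → bridge
bridge → worker
worker → proxy
proxy → ingest
worker → index
index → relay
relay → mirror
worker → hub

front → store → edge → sink → shard → ledger → back → bridge → worker → proxy → ingest → index → relay → mirror → hub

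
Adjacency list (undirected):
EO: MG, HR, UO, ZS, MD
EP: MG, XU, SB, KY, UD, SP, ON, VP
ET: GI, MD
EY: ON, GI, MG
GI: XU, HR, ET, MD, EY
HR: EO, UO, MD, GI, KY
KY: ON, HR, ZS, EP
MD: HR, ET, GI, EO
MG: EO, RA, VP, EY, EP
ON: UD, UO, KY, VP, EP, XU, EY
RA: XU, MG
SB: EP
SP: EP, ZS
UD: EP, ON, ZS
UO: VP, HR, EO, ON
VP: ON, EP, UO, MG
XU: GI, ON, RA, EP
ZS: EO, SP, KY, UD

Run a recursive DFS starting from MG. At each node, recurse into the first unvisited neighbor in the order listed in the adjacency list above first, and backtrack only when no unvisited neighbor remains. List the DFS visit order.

Visit MG
MG → EO
EO → HR
HR → UO
UO → VP
VP → ON
ON → UD
UD → EP
EP → XU
XU → GI
GI → ET
ET → MD
GI → EY
XU → RA
EP → SB
EP → KY
KY → ZS
ZS → SP

MG → EO → HR → UO → VP → ON → UD → EP → XU → GI → ET → MD → EY → RA → SB → KY → ZS → SP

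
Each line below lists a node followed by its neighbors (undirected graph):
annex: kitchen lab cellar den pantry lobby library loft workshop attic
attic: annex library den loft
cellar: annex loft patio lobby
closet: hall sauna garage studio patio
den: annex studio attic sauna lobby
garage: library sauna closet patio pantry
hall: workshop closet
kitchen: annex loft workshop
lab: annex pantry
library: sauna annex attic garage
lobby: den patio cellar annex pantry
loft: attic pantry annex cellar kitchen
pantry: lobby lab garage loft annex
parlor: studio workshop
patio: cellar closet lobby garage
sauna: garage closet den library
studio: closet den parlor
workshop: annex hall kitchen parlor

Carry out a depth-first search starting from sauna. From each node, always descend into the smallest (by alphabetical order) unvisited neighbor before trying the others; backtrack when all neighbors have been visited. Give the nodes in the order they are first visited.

sauna, closet, garage, library, annex, attic, den, lobby, cellar, loft, kitchen, workshop, hall, parlor, studio, pantry, lab, patio

Visit sauna
sauna → closet
closet → garage
garage → library
library → annex
annex → attic
attic → den
den → lobby
lobby → cellar
cellar → loft
loft → kitchen
kitchen → workshop
workshop → hall
workshop → parlor
parlor → studio
loft → pantry
pantry → lab
cellar → patio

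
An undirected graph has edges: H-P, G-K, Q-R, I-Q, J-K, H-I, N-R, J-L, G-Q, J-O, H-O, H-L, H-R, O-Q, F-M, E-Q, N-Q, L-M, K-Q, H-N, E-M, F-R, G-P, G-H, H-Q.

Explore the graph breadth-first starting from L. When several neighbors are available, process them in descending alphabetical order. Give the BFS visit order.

Visit L; enqueue M, J, H → queue [M, J, H]
Visit M; enqueue F, E → queue [J, H, F, E]
Visit J; enqueue O, K → queue [H, F, E, O, K]
Visit H; enqueue R, Q, P, N, I, G → queue [F, E, O, K, R, Q, P, N, I, G]
Visit F → queue [E, O, K, R, Q, P, N, I, G]
Visit E → queue [O, K, R, Q, P, N, I, G]
Visit O → queue [K, R, Q, P, N, I, G]
Visit K → queue [R, Q, P, N, I, G]
Visit R → queue [Q, P, N, I, G]
Visit Q → queue [P, N, I, G]
Visit P → queue [N, I, G]
Visit N → queue [I, G]
Visit I → queue [G]
Visit G → queue []

L M J H F E O K R Q P N I G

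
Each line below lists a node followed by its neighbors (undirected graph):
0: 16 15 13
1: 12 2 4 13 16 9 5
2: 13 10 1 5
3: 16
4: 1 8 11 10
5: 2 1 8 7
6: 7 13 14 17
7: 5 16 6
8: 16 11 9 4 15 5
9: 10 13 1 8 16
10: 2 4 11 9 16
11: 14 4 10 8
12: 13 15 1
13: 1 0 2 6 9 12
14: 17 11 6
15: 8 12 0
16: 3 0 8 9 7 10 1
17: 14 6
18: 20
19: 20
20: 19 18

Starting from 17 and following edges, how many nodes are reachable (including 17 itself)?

18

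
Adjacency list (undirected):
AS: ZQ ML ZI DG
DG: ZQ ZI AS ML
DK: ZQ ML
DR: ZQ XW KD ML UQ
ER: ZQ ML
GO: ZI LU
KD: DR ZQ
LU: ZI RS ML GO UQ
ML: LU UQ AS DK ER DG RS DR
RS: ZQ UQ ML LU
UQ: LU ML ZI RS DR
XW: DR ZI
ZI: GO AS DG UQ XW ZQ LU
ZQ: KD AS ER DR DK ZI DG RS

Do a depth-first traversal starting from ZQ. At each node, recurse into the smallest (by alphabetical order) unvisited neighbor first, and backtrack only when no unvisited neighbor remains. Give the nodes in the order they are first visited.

Visit ZQ
ZQ → AS
AS → DG
DG → ML
ML → DK
ML → DR
DR → KD
DR → UQ
UQ → LU
LU → GO
GO → ZI
ZI → XW
LU → RS
ML → ER

ZQ, AS, DG, ML, DK, DR, KD, UQ, LU, GO, ZI, XW, RS, ER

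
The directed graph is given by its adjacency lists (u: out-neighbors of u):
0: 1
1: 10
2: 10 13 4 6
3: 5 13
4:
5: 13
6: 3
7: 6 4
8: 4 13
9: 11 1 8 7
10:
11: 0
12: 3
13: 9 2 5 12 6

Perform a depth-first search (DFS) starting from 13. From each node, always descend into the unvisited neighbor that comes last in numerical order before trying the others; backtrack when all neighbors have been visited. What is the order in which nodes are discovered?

Visit 13
13 → 12
12 → 3
3 → 5
13 → 9
9 → 11
11 → 0
0 → 1
1 → 10
9 → 8
8 → 4
9 → 7
7 → 6
13 → 2

13 12 3 5 9 11 0 1 10 8 4 7 6 2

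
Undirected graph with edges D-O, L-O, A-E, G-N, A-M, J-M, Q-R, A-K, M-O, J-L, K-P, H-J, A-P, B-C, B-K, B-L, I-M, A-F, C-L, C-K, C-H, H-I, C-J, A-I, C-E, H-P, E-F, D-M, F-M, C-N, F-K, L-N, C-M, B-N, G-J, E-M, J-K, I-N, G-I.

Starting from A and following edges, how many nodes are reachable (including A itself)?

16

BFS from A visits: A, E, F, I, K, M, P, C, G, H, N, B, J, D, O, L
Reachable nodes: 16 of 18 total.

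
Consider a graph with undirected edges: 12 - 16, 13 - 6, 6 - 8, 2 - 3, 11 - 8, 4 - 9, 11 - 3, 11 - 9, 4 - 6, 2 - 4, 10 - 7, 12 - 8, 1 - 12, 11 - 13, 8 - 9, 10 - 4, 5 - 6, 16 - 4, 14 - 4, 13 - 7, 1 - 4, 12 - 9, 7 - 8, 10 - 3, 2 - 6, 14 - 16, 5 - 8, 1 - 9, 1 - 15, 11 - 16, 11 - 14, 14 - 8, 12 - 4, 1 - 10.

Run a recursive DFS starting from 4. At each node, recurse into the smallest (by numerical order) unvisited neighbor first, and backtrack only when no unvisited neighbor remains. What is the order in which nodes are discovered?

Visit 4
4 → 1
1 → 9
9 → 8
8 → 5
5 → 6
6 → 2
2 → 3
3 → 10
10 → 7
7 → 13
13 → 11
11 → 14
14 → 16
16 → 12
1 → 15

4, 1, 9, 8, 5, 6, 2, 3, 10, 7, 13, 11, 14, 16, 12, 15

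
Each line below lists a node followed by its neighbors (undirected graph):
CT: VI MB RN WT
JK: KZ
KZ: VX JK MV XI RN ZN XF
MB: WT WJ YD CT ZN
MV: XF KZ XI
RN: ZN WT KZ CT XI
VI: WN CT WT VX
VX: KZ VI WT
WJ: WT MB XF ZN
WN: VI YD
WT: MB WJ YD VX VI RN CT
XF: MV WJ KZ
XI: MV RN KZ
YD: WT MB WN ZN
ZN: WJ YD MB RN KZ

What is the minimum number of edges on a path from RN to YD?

2

Level 0: RN
Level 1: CT, KZ, WT, XI, ZN
Level 2: JK, MB, MV, VI, VX, WJ, XF, YD
Level 3: WN
YD first appears at level 2.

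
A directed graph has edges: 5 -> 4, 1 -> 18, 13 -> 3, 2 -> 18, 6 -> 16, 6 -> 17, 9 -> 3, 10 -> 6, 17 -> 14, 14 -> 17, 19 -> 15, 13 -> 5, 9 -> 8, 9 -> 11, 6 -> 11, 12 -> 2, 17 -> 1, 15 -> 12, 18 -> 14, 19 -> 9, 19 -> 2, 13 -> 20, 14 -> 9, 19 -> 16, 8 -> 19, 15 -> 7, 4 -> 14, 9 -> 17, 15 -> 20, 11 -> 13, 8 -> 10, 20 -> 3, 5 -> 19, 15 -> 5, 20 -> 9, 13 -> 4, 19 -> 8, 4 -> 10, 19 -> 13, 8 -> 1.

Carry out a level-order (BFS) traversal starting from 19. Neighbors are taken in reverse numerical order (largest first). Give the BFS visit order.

19, 16, 15, 13, 9, 8, 2, 20, 12, 7, 5, 4, 3, 17, 11, 10, 1, 18, 14, 6

Visit 19; enqueue 16, 15, 13, 9, 8, 2 → queue [16, 15, 13, 9, 8, 2]
Visit 16 → queue [15, 13, 9, 8, 2]
Visit 15; enqueue 20, 12, 7, 5 → queue [13, 9, 8, 2, 20, 12, 7, 5]
Visit 13; enqueue 4, 3 → queue [9, 8, 2, 20, 12, 7, 5, 4, 3]
Visit 9; enqueue 17, 11 → queue [8, 2, 20, 12, 7, 5, 4, 3, 17, 11]
Visit 8; enqueue 10, 1 → queue [2, 20, 12, 7, 5, 4, 3, 17, 11, 10, 1]
Visit 2; enqueue 18 → queue [20, 12, 7, 5, 4, 3, 17, 11, 10, 1, 18]
Visit 20 → queue [12, 7, 5, 4, 3, 17, 11, 10, 1, 18]
Visit 12 → queue [7, 5, 4, 3, 17, 11, 10, 1, 18]
Visit 7 → queue [5, 4, 3, 17, 11, 10, 1, 18]
Visit 5 → queue [4, 3, 17, 11, 10, 1, 18]
Visit 4; enqueue 14 → queue [3, 17, 11, 10, 1, 18, 14]
Visit 3 → queue [17, 11, 10, 1, 18, 14]
Visit 17 → queue [11, 10, 1, 18, 14]
Visit 11 → queue [10, 1, 18, 14]
Visit 10; enqueue 6 → queue [1, 18, 14, 6]
Visit 1 → queue [18, 14, 6]
Visit 18 → queue [14, 6]
Visit 14 → queue [6]
Visit 6 → queue []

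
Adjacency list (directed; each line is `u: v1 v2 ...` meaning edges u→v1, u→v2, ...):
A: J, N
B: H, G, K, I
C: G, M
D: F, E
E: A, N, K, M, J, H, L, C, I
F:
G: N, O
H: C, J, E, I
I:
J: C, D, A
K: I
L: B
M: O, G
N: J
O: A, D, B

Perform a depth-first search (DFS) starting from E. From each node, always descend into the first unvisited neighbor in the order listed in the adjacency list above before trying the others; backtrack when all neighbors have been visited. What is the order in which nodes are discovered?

Visit E
E → A
A → J
J → C
C → G
G → N
G → O
O → D
D → F
O → B
B → H
H → I
B → K
C → M
E → L

E → A → J → C → G → N → O → D → F → B → H → I → K → M → L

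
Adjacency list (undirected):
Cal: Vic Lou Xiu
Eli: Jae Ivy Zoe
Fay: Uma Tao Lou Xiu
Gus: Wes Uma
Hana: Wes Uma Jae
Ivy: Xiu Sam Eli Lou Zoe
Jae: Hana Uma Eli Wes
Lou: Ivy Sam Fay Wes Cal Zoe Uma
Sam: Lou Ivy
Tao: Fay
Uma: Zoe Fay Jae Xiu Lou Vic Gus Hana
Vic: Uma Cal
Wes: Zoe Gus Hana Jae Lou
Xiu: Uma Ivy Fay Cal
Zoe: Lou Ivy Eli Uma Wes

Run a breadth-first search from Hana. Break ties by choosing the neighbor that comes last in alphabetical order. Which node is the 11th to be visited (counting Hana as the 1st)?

Eli

Visit Hana; enqueue Wes, Uma, Jae → queue [Wes, Uma, Jae]
Visit Wes; enqueue Zoe, Lou, Gus → queue [Uma, Jae, Zoe, Lou, Gus]
Visit Uma; enqueue Xiu, Vic, Fay → queue [Jae, Zoe, Lou, Gus, Xiu, Vic, Fay]
Visit Jae; enqueue Eli → queue [Zoe, Lou, Gus, Xiu, Vic, Fay, Eli]
Visit Zoe; enqueue Ivy → queue [Lou, Gus, Xiu, Vic, Fay, Eli, Ivy]
Visit Lou; enqueue Sam, Cal → queue [Gus, Xiu, Vic, Fay, Eli, Ivy, Sam, Cal]
Visit Gus → queue [Xiu, Vic, Fay, Eli, Ivy, Sam, Cal]
Visit Xiu → queue [Vic, Fay, Eli, Ivy, Sam, Cal]
Visit Vic → queue [Fay, Eli, Ivy, Sam, Cal]
Visit Fay; enqueue Tao → queue [Eli, Ivy, Sam, Cal, Tao]
Visit Eli → queue [Ivy, Sam, Cal, Tao]
Visit Ivy → queue [Sam, Cal, Tao]
Visit Sam → queue [Cal, Tao]
Visit Cal → queue [Tao]
Visit Tao → queue []

Visit order: Hana, Wes, Uma, Jae, Zoe, Lou, Gus, Xiu, Vic, Fay, Eli, Ivy, Sam, Cal, Tao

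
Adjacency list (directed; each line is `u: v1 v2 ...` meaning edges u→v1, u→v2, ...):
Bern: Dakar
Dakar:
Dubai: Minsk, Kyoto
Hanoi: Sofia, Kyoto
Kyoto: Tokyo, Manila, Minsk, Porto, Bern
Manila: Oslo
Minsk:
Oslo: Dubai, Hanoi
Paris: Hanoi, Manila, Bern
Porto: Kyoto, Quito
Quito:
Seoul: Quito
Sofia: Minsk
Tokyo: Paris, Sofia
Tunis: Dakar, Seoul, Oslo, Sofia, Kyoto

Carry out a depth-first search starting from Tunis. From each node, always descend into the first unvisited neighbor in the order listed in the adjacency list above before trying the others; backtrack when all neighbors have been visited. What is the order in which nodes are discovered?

Visit Tunis
Tunis → Dakar
Tunis → Seoul
Seoul → Quito
Tunis → Oslo
Oslo → Dubai
Dubai → Minsk
Dubai → Kyoto
Kyoto → Tokyo
Tokyo → Paris
Paris → Hanoi
Hanoi → Sofia
Paris → Manila
Paris → Bern
Kyoto → Porto

Tunis, Dakar, Seoul, Quito, Oslo, Dubai, Minsk, Kyoto, Tokyo, Paris, Hanoi, Sofia, Manila, Bern, Porto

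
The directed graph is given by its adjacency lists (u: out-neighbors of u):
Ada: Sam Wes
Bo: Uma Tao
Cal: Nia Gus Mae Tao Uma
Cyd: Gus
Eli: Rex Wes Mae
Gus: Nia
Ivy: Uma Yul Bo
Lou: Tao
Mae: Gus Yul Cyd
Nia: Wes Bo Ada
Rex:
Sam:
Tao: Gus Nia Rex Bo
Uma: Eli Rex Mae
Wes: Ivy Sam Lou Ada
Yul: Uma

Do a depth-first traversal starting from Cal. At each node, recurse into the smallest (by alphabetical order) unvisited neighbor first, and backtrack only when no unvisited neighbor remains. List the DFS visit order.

Cal, Gus, Nia, Ada, Sam, Wes, Ivy, Bo, Tao, Rex, Uma, Eli, Mae, Cyd, Yul, Lou

Visit Cal
Cal → Gus
Gus → Nia
Nia → Ada
Ada → Sam
Ada → Wes
Wes → Ivy
Ivy → Bo
Bo → Tao
Tao → Rex
Bo → Uma
Uma → Eli
Eli → Mae
Mae → Cyd
Mae → Yul
Wes → Lou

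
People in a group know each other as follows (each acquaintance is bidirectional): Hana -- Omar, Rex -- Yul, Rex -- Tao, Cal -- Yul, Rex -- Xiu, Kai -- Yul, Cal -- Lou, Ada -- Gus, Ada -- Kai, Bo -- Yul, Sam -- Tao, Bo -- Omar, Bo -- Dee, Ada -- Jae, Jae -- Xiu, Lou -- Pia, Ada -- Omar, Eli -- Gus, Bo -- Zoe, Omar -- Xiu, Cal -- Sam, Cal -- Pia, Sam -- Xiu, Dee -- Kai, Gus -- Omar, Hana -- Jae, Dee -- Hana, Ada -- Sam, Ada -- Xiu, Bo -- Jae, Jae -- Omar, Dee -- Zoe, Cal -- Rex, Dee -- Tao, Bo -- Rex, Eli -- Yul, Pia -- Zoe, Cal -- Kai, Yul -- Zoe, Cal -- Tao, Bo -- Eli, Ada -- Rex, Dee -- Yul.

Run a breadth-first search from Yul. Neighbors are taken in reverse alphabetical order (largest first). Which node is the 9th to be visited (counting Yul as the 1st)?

Pia

Visit Yul; enqueue Zoe, Rex, Kai, Eli, Dee, Cal, Bo → queue [Zoe, Rex, Kai, Eli, Dee, Cal, Bo]
Visit Zoe; enqueue Pia → queue [Rex, Kai, Eli, Dee, Cal, Bo, Pia]
Visit Rex; enqueue Xiu, Tao, Ada → queue [Kai, Eli, Dee, Cal, Bo, Pia, Xiu, Tao, Ada]
Visit Kai → queue [Eli, Dee, Cal, Bo, Pia, Xiu, Tao, Ada]
Visit Eli; enqueue Gus → queue [Dee, Cal, Bo, Pia, Xiu, Tao, Ada, Gus]
Visit Dee; enqueue Hana → queue [Cal, Bo, Pia, Xiu, Tao, Ada, Gus, Hana]
Visit Cal; enqueue Sam, Lou → queue [Bo, Pia, Xiu, Tao, Ada, Gus, Hana, Sam, Lou]
Visit Bo; enqueue Omar, Jae → queue [Pia, Xiu, Tao, Ada, Gus, Hana, Sam, Lou, Omar, Jae]
Visit Pia → queue [Xiu, Tao, Ada, Gus, Hana, Sam, Lou, Omar, Jae]
Visit Xiu → queue [Tao, Ada, Gus, Hana, Sam, Lou, Omar, Jae]
Visit Tao → queue [Ada, Gus, Hana, Sam, Lou, Omar, Jae]
Visit Ada → queue [Gus, Hana, Sam, Lou, Omar, Jae]
Visit Gus → queue [Hana, Sam, Lou, Omar, Jae]
Visit Hana → queue [Sam, Lou, Omar, Jae]
Visit Sam → queue [Lou, Omar, Jae]
Visit Lou → queue [Omar, Jae]
Visit Omar → queue [Jae]
Visit Jae → queue []

Visit order: Yul, Zoe, Rex, Kai, Eli, Dee, Cal, Bo, Pia, Xiu, Tao, Ada, Gus, Hana, Sam, Lou, Omar, Jae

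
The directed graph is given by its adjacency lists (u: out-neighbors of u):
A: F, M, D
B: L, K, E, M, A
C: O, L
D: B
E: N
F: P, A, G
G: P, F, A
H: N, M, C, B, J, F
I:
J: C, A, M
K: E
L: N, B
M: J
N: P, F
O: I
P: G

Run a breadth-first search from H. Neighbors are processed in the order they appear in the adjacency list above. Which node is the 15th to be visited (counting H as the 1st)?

I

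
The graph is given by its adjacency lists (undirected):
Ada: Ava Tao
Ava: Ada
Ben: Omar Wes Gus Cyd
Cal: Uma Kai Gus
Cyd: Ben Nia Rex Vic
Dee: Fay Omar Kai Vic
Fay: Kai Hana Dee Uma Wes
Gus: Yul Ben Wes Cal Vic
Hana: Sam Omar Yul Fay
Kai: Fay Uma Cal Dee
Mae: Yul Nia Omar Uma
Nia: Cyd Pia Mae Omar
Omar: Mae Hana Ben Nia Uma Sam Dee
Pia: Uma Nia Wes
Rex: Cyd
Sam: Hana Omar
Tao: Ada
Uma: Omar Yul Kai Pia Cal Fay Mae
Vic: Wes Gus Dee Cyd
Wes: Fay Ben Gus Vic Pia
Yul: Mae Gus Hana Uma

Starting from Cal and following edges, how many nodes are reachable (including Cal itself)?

BFS from Cal visits: Cal, Uma, Kai, Gus, Omar, Yul, Pia, Fay, Mae, Dee, Ben, Wes, Vic, Hana, Nia, Sam, Cyd, Rex
Reachable nodes: 18 of 21 total.

18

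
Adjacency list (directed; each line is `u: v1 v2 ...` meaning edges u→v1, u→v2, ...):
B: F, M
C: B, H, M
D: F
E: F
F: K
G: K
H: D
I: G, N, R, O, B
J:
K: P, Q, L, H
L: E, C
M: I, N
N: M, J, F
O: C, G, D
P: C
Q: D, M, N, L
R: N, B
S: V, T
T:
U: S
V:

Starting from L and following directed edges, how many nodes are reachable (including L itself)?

17

BFS from L visits: L, E, C, F, B, H, M, K, D, I, N, P, Q, G, R, O, J
Reachable nodes: 17 of 21 total.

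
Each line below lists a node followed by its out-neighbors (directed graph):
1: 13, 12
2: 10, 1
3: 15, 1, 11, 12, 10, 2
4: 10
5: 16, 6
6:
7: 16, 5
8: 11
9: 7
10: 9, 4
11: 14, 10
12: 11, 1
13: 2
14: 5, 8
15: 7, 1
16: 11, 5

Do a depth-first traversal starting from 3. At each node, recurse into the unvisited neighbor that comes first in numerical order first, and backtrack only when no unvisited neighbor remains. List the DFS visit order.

Visit 3
3 → 1
1 → 12
12 → 11
11 → 10
10 → 4
10 → 9
9 → 7
7 → 5
5 → 6
5 → 16
11 → 14
14 → 8
1 → 13
13 → 2
3 → 15

3 1 12 11 10 4 9 7 5 6 16 14 8 13 2 15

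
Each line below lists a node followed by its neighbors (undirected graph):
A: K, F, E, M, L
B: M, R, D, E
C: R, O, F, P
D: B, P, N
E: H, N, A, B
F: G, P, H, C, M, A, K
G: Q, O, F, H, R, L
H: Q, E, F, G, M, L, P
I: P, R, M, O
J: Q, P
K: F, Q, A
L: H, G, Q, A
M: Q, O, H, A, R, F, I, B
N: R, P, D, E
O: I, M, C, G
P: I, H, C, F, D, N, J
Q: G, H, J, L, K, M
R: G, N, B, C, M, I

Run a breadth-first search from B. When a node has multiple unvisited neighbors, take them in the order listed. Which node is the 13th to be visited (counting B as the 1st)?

Visit B; enqueue M, R, D, E → queue [M, R, D, E]
Visit M; enqueue Q, O, H, A, F, I → queue [R, D, E, Q, O, H, A, F, I]
Visit R; enqueue G, N, C → queue [D, E, Q, O, H, A, F, I, G, N, C]
Visit D; enqueue P → queue [E, Q, O, H, A, F, I, G, N, C, P]
Visit E → queue [Q, O, H, A, F, I, G, N, C, P]
Visit Q; enqueue J, L, K → queue [O, H, A, F, I, G, N, C, P, J, L, K]
Visit O → queue [H, A, F, I, G, N, C, P, J, L, K]
Visit H → queue [A, F, I, G, N, C, P, J, L, K]
Visit A → queue [F, I, G, N, C, P, J, L, K]
Visit F → queue [I, G, N, C, P, J, L, K]
Visit I → queue [G, N, C, P, J, L, K]
Visit G → queue [N, C, P, J, L, K]
Visit N → queue [C, P, J, L, K]
Visit C → queue [P, J, L, K]
Visit P → queue [J, L, K]
Visit J → queue [L, K]
Visit L → queue [K]
Visit K → queue []

Visit order: B, M, R, D, E, Q, O, H, A, F, I, G, N, C, P, J, L, K

N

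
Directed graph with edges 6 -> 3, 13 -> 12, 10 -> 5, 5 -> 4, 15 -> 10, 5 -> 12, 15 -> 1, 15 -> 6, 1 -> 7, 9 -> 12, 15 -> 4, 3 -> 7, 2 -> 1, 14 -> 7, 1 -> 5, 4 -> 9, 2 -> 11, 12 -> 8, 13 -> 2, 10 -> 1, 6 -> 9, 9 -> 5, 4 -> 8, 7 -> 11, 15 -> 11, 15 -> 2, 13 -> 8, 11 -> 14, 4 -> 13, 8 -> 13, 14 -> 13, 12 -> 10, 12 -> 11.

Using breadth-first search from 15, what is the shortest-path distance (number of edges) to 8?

2

Level 0: 15
Level 1: 1, 2, 4, 6, 10, 11
Level 2: 3, 5, 7, 8, 9, 13, 14
Level 3: 12
8 first appears at level 2.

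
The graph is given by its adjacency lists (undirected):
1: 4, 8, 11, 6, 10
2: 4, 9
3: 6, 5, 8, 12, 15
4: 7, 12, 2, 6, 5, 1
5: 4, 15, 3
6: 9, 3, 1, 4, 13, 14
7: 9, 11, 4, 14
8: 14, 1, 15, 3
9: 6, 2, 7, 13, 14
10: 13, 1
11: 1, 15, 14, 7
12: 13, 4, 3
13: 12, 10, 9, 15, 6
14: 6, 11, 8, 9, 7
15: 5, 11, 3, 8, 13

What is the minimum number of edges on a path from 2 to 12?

Level 0: 2
Level 1: 4, 9
Level 2: 1, 5, 6, 7, 12, 13, 14
Level 3: 3, 8, 10, 11, 15
12 first appears at level 2.

2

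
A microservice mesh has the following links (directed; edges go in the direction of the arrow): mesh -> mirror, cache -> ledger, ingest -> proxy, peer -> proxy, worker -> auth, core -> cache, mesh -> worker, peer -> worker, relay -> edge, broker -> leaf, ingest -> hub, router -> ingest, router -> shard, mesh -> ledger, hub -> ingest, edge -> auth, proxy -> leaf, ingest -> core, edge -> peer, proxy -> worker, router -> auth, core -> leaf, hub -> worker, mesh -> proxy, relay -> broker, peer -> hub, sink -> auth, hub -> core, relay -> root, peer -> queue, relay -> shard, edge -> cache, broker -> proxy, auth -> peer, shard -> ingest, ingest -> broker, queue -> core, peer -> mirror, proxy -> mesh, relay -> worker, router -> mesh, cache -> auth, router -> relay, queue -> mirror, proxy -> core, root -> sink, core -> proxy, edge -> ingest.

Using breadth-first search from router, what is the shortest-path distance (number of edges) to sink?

Level 0: router
Level 1: auth, ingest, mesh, relay, shard
Level 2: broker, core, edge, hub, ledger, mirror, peer, proxy, root, worker
Level 3: cache, leaf, queue, sink
sink first appears at level 3.

3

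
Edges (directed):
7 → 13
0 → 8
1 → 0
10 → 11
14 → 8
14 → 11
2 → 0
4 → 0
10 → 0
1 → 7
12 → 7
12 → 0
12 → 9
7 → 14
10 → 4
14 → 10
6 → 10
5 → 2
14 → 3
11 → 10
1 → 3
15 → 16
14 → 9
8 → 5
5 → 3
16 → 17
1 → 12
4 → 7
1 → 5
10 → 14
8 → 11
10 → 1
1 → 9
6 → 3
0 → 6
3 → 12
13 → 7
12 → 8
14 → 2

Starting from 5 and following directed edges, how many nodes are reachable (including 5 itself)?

BFS from 5 visits: 5, 2, 3, 0, 12, 6, 8, 7, 9, 10, 11, 13, 14, 1, 4
Reachable nodes: 15 of 18 total.

15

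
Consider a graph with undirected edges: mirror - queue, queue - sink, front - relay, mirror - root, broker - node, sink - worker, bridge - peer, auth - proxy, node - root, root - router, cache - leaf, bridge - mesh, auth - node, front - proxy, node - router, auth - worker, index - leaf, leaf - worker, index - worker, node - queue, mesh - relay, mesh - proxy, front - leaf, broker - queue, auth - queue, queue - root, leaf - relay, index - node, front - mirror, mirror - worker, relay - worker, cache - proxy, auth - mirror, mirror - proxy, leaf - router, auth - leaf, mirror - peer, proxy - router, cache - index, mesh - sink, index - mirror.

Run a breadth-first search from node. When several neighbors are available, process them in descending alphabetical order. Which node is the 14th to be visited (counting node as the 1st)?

Visit node; enqueue router, root, queue, index, broker, auth → queue [router, root, queue, index, broker, auth]
Visit router; enqueue proxy, leaf → queue [root, queue, index, broker, auth, proxy, leaf]
Visit root; enqueue mirror → queue [queue, index, broker, auth, proxy, leaf, mirror]
Visit queue; enqueue sink → queue [index, broker, auth, proxy, leaf, mirror, sink]
Visit index; enqueue worker, cache → queue [broker, auth, proxy, leaf, mirror, sink, worker, cache]
Visit broker → queue [auth, proxy, leaf, mirror, sink, worker, cache]
Visit auth → queue [proxy, leaf, mirror, sink, worker, cache]
Visit proxy; enqueue mesh, front → queue [leaf, mirror, sink, worker, cache, mesh, front]
Visit leaf; enqueue relay → queue [mirror, sink, worker, cache, mesh, front, relay]
Visit mirror; enqueue peer → queue [sink, worker, cache, mesh, front, relay, peer]
Visit sink → queue [worker, cache, mesh, front, relay, peer]
Visit worker → queue [cache, mesh, front, relay, peer]
Visit cache → queue [mesh, front, relay, peer]
Visit mesh; enqueue bridge → queue [front, relay, peer, bridge]
Visit front → queue [relay, peer, bridge]
Visit relay → queue [peer, bridge]
Visit peer → queue [bridge]
Visit bridge → queue []

Visit order: node, router, root, queue, index, broker, auth, proxy, leaf, mirror, sink, worker, cache, mesh, front, relay, peer, bridge

mesh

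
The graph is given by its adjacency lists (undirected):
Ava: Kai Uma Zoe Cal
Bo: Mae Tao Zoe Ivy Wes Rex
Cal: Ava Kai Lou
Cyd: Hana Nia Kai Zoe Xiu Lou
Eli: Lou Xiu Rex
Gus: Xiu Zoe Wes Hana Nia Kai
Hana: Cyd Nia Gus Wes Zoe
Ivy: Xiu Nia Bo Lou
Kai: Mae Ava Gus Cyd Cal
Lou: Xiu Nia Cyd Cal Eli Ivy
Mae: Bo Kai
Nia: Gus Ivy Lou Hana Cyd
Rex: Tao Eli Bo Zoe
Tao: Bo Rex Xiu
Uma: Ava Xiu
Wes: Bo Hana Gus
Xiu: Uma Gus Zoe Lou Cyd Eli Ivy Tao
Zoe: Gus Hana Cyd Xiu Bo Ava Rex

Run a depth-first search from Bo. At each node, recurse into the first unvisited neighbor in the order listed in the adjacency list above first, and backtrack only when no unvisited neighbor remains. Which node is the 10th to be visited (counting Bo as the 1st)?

Visit Bo
Bo → Mae
Mae → Kai
Kai → Ava
Ava → Uma
Uma → Xiu
Xiu → Gus
Gus → Zoe
Zoe → Hana
Hana → Cyd
Cyd → Nia
Nia → Ivy
Ivy → Lou
Lou → Cal
Lou → Eli
Eli → Rex
Rex → Tao
Hana → Wes

Visit order: Bo, Mae, Kai, Ava, Uma, Xiu, Gus, Zoe, Hana, Cyd, Nia, Ivy, Lou, Cal, Eli, Rex, Tao, Wes

Cyd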